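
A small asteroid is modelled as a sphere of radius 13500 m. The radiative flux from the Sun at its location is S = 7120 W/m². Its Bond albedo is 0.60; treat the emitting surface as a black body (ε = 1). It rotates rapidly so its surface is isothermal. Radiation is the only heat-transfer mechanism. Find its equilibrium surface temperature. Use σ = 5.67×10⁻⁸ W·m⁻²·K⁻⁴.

At equilibrium, absorbed power = emitted power.
Absorbing cross-section = πr² = 5.726×10⁸ m²; emitting surface = 4πr² = 2.290×10⁹ m² (ratio 4).
(1−a)S·A_cross = εσ·A_surf·T⁴  ⇒  T⁴ = (1−a)S/(4σ).
T⁴ = 0.400·7120/(4·5.67×10⁻⁸) = 1.256×10¹⁰ K⁴.
T = (1.256×10¹⁰)^(1/4).

T ≈ 335 K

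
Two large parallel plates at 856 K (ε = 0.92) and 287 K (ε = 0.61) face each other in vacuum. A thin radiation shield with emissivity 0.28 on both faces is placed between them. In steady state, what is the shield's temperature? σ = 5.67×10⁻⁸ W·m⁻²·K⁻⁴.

In steady state the net flux on the hot side equals that on the cold side.
σ(T₁⁴−T_s⁴)/D₁ = σ(T_s⁴−T₂⁴)/D₂, with D₁ = 1/ε₁+1/ε_s−1 = 3.658, D₂ = 1/ε_s+1/ε₂−1 = 4.211.
Solve for T_s⁴: T_s⁴ = (D₂·T₁⁴ + D₁·T₂⁴)/(D₁+D₂) = 2.904×10¹¹ K⁴.

T_s ≈ 734 K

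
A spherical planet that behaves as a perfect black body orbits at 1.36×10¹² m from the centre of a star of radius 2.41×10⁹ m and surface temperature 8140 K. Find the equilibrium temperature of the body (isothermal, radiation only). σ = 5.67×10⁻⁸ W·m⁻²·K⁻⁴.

The star's surface emits σT_*⁴; at distance d the flux is S = σT_*⁴(R_*/d)².
S = 5.67×10⁻⁸·(8140)⁴·(2.41×10⁹/1.36×10¹²)² = 781.7 W/m².
For an isothermal sphere T⁴ = (1−a)S/(4σ) = 3.447×10⁹ K⁴.

T ≈ 242 K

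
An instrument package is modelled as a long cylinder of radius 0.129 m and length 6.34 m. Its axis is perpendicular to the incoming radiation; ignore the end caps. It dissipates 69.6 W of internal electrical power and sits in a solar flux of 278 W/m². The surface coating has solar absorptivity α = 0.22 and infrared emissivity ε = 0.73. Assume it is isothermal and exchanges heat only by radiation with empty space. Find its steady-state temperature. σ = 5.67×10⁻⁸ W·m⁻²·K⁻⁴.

T ≈ 168 K

At steady state, absorbed solar power + internal power = radiated power.
Absorbed: α·S·A_cross = 0.22·278·1.636 = 100.0 W (cross-section 2rL).
Total input = 100.0 + 69.6 = 169.6 W.
Radiated: εσ·A_surf·T⁴ with A_surf = 2πrL = 5.139 m².
T⁴ = 169.6/(0.73·5.67×10⁻⁸·5.139) = 7.976×10⁸ K⁴.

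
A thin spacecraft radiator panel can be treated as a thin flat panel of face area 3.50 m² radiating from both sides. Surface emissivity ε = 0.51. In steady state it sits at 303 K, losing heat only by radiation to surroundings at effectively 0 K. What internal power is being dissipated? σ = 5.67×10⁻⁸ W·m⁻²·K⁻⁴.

Steady state: P = εσA T⁴.
A = 2·3.50 = 7.000 m²; T⁴ = (303)⁴ = 8.429×10⁹ K⁴.
P = 0.51 × 5.67×10⁻⁸ × 7.000 × 8.429×10⁹.

P ≈ 1710 W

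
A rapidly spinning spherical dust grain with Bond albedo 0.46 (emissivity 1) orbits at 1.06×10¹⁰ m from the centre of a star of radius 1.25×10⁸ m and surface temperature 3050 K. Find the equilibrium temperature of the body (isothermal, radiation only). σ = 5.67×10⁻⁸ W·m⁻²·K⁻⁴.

The star's surface emits σT_*⁴; at distance d the flux is S = σT_*⁴(R_*/d)².
S = 5.67×10⁻⁸·(3050)⁴·(1.25×10⁸/1.06×10¹⁰)² = 682.3 W/m².
For an isothermal sphere T⁴ = (1−a)S/(4σ) = 1.625×10⁹ K⁴.

T ≈ 201 K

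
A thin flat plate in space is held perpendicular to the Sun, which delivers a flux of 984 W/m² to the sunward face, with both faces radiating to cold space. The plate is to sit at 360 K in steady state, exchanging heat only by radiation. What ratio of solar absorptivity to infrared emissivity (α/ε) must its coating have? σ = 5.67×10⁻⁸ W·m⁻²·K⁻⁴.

α/ε ≈ 1.94

Balance: αS·A = εσ·2A·T⁴ ⇒ α/ε = 2σT⁴/S.
α/ε = 2·5.67×10⁻⁸·(360)⁴/984 = 2·5.67×10⁻⁸·1.680×10¹⁰/984.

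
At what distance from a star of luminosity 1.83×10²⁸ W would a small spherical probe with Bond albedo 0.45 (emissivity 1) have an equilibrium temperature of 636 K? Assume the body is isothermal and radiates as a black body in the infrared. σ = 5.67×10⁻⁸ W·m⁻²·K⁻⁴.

For an isothermal black-emitting sphere, (1−a)S·πr² = σ·4πr²·T⁴ ⇒ S = 4σT⁴/(1−a).
S = 4·5.67×10⁻⁸·(636)⁴/0.550 = 67470 W/m².
Flux falls as S = L/(4πd²), so d = √(L/(4πS)) = √(1.83×10²⁸/(4π·67470)).

d ≈ 1.47×10¹¹ m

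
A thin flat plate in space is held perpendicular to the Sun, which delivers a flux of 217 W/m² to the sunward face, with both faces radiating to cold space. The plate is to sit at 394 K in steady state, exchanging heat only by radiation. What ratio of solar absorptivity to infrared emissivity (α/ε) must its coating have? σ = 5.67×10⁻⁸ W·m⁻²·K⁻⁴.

Balance: αS·A = εσ·2A·T⁴ ⇒ α/ε = 2σT⁴/S.
α/ε = 2·5.67×10⁻⁸·(394)⁴/217 = 2·5.67×10⁻⁸·2.410×10¹⁰/217.

α/ε ≈ 12.6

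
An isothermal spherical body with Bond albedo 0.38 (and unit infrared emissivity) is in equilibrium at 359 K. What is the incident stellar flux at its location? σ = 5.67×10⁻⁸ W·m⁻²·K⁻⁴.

S ≈ 6080 W/m²

(1−a)S·πr² = σ·4πr²·T⁴ ⇒ S = 4σT⁴/(1−a).
S = 4·5.67×10⁻⁸·1.661×10¹⁰/0.620.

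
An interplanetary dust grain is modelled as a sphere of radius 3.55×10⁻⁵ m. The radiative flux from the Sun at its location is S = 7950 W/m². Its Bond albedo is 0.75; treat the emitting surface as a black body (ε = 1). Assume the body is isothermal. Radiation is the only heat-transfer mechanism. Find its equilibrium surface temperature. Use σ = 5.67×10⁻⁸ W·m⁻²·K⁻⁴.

At equilibrium, absorbed power = emitted power.
Absorbing cross-section = πr² = 3.959×10⁻⁹ m²; emitting surface = 4πr² = 1.584×10⁻⁸ m² (ratio 4).
(1−a)S·A_cross = εσ·A_surf·T⁴  ⇒  T⁴ = (1−a)S/(4σ).
T⁴ = 0.250·7950/(4·5.67×10⁻⁸) = 8.763×10⁹ K⁴.
T = (8.763×10⁹)^(1/4).

T ≈ 306 K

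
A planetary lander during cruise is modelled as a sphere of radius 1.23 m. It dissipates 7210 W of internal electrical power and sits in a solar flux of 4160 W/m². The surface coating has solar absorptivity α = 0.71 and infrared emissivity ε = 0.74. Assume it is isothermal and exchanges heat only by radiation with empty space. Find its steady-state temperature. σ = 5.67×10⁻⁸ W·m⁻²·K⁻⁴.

T ≈ 404 K

At steady state, absorbed solar power + internal power = radiated power.
Absorbed: α·S·A_cross = 0.71·4160·4.753 = 14040 W (cross-section πr²).
Total input = 14040 + 7210 = 21250 W.
Radiated: εσ·A_surf·T⁴ with A_surf = 4πr² = 19.01 m².
T⁴ = 21250/(0.74·5.67×10⁻⁸·19.01) = 2.664×10¹⁰ K⁴.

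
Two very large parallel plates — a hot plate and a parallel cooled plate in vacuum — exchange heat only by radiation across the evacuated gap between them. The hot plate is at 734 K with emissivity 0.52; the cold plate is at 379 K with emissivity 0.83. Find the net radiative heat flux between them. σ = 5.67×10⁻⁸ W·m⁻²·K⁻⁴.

For two infinite grey parallel plates, q = σ(T₁⁴ − T₂⁴)/(1/ε₁ + 1/ε₂ − 1).
T₁⁴ − T₂⁴ = 2.903×10¹¹ − 2.063×10¹⁰ = 2.696×10¹¹ K⁴.
1/ε₁ + 1/ε₂ − 1 = 1.923 + 1.205 − 1 = 2.128.
q = 5.67×10⁻⁸ × 2.696×10¹¹ / 2.128.

q ≈ 7180 W/m²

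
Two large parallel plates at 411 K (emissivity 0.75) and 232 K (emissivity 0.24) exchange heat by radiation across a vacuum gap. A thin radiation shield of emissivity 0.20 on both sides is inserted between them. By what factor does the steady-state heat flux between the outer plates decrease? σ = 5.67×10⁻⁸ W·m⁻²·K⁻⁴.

Without shield: q₀ = σΔ(T⁴)/(1/ε₁+1/ε₂−1) with denominator 4.500.
With shield the two gaps are in series; the resistances add: (1/ε₁+1/ε_s−1)+(1/ε_s+1/ε₂−1) = 5.333+8.167 = 13.50.
Heat-flux ratio q₀/q = 13.50/4.500.

factor ≈ 3.00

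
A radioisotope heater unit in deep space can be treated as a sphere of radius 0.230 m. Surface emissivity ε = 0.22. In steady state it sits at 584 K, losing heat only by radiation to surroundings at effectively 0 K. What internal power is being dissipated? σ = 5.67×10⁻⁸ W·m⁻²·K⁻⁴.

Steady state: P = εσA T⁴.
A = 4πr² = 0.6648 m²; T⁴ = (584)⁴ = 1.163×10¹¹ K⁴.
P = 0.22 × 5.67×10⁻⁸ × 0.6648 × 1.163×10¹¹.

P ≈ 965 W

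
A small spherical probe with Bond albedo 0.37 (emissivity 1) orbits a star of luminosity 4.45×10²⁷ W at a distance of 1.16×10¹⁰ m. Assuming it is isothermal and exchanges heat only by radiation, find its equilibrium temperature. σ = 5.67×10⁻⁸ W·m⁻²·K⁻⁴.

First find the stellar flux at distance d: S = L/(4πd²) = 4.45×10²⁷/(4π·(1.16×10¹⁰)²) = 2.632×10⁶ W/m².
For an isothermal sphere, absorbed (1−a)S·πr² = emitted σ·4πr²·T⁴, so T⁴ = (1−a)S/(4σ).
T⁴ = 0.630·2.632×10⁶/(4·5.67×10⁻⁸) = 7.310×10¹² K⁴.

T ≈ 1640 K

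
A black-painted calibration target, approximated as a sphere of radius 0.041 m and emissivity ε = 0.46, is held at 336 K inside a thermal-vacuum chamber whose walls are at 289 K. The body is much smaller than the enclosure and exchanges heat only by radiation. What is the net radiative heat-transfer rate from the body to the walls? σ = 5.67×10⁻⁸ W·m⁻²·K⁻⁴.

P_net ≈ 3.18 W

For a small grey body in a large enclosure: P_net = εσA(T_body⁴ − T_wall⁴).
A = 4πr² = 0.02112 m²; T_body⁴ − T_wall⁴ = 1.275×10¹⁰ − 6.976×10⁹ = 5.770×10⁹ K⁴.
|P_net| = 0.46·5.67×10⁻⁸·0.02112·5.770×10⁹.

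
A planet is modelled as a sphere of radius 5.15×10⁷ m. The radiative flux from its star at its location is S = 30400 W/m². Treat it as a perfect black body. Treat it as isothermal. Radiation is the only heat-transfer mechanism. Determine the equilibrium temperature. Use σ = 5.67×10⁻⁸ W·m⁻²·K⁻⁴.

T ≈ 605 K

At equilibrium, absorbed power = emitted power.
Absorbing cross-section = πr² = 8.332×10¹⁵ m²; emitting surface = 4πr² = 3.333×10¹⁶ m² (ratio 4).
S·A_cross = εσ·A_surf·T⁴  ⇒  T⁴ = S/(4σ).
T⁴ = 1.00·30400/(4·5.67×10⁻⁸) = 1.340×10¹¹ K⁴.
T = (1.340×10¹¹)^(1/4).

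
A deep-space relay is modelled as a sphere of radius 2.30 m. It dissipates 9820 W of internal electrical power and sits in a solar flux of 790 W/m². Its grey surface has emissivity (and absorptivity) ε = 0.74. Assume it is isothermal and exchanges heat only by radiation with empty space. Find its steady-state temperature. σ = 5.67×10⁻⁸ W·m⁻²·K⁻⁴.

T ≈ 289 K

At steady state, absorbed solar power + internal power = radiated power.
Absorbed: α·S·A_cross = 0.74·790·16.62 = 9715 W (cross-section πr²).
Total input = 9715 + 9820 = 19540 W.
Radiated: εσ·A_surf·T⁴ with A_surf = 4πr² = 66.48 m².
T⁴ = 19540/(0.74·5.67×10⁻⁸·66.48) = 7.004×10⁹ K⁴.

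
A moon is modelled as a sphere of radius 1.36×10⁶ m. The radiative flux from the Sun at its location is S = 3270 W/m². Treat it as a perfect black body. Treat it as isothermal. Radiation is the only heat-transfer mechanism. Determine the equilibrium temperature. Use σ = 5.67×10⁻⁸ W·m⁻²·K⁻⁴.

At equilibrium, absorbed power = emitted power.
Absorbing cross-section = πr² = 5.811×10¹² m²; emitting surface = 4πr² = 2.324×10¹³ m² (ratio 4).
S·A_cross = εσ·A_surf·T⁴  ⇒  T⁴ = S/(4σ).
T⁴ = 1.00·3270/(4·5.67×10⁻⁸) = 1.442×10¹⁰ K⁴.
T = (1.442×10¹⁰)^(1/4).

T ≈ 347 K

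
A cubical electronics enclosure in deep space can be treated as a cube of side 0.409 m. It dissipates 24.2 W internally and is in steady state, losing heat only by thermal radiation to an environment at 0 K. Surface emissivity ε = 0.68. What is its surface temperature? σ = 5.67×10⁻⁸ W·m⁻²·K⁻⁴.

T ≈ 158 K

Steady state: internal power = radiated power, P = εσA T⁴.
Radiating area A = 6L² = 1.004 m².
T⁴ = P/(εσA) = 24.2/(0.68·5.67×10⁻⁸·1.004) = 6.254×10⁸ K⁴.
T = (6.254×10⁸)^(1/4).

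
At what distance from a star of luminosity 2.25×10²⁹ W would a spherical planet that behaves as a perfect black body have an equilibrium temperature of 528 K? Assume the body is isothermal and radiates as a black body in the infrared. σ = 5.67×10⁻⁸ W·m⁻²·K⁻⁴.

d ≈ 1.01×10¹² m

For an isothermal black-emitting sphere, (1−a)S·πr² = σ·4πr²·T⁴ ⇒ S = 4σT⁴/(1−a).
S = 4·5.67×10⁻⁸·(528)⁴/1.00 = 17630 W/m².
Flux falls as S = L/(4πd²), so d = √(L/(4πS)) = √(2.25×10²⁹/(4π·17630)).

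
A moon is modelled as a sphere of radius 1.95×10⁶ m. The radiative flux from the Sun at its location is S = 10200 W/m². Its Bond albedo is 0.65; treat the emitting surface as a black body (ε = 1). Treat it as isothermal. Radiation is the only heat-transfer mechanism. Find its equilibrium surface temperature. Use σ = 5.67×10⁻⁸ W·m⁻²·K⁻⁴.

At equilibrium, absorbed power = emitted power.
Absorbing cross-section = πr² = 1.195×10¹³ m²; emitting surface = 4πr² = 4.778×10¹³ m² (ratio 4).
(1−a)S·A_cross = εσ·A_surf·T⁴  ⇒  T⁴ = (1−a)S/(4σ).
T⁴ = 0.350·10200/(4·5.67×10⁻⁸) = 1.574×10¹⁰ K⁴.
T = (1.574×10¹⁰)^(1/4).

T ≈ 354 K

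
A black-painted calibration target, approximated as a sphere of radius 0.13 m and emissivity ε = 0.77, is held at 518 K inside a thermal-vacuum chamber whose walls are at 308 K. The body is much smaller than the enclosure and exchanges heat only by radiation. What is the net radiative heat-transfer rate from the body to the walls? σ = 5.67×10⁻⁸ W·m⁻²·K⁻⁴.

P_net ≈ 584 W

For a small grey body in a large enclosure: P_net = εσA(T_body⁴ − T_wall⁴).
A = 4πr² = 0.2124 m²; T_body⁴ − T_wall⁴ = 7.200×10¹⁰ − 8.999×10⁹ = 6.300×10¹⁰ K⁴.
|P_net| = 0.77·5.67×10⁻⁸·0.2124·6.300×10¹⁰.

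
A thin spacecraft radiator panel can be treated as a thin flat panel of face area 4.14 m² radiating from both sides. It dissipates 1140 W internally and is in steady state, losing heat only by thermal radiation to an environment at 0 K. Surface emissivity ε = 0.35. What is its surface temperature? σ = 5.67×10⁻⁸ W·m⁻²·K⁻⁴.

Steady state: internal power = radiated power, P = εσA T⁴.
Radiating area A = 2·4.14 = 8.280 m².
T⁴ = P/(εσA) = 1140/(0.35·5.67×10⁻⁸·8.280) = 6.938×10⁹ K⁴.
T = (6.938×10⁹)^(1/4).

T ≈ 289 K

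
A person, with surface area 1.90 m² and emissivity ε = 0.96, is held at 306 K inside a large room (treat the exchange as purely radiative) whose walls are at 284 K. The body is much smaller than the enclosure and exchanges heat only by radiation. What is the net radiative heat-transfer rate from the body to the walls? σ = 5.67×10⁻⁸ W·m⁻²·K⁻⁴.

For a small grey body in a large enclosure: P_net = εσA(T_body⁴ − T_wall⁴).
A = 1.90 m²; T_body⁴ − T_wall⁴ = 8.768×10⁹ − 6.505×10⁹ = 2.262×10⁹ K⁴.
|P_net| = 0.96·5.67×10⁻⁸·1.900·2.262×10⁹.

P_net ≈ 234 W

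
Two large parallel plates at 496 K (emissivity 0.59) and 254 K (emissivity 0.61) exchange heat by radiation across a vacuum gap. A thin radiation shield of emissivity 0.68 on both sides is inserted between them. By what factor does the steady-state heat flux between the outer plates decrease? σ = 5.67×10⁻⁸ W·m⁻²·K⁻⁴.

Without shield: q₀ = σΔ(T⁴)/(1/ε₁+1/ε₂−1) with denominator 2.334.
With shield the two gaps are in series; the resistances add: (1/ε₁+1/ε_s−1)+(1/ε_s+1/ε₂−1) = 2.166+2.110 = 4.275.
Heat-flux ratio q₀/q = 4.275/2.334.

factor ≈ 1.83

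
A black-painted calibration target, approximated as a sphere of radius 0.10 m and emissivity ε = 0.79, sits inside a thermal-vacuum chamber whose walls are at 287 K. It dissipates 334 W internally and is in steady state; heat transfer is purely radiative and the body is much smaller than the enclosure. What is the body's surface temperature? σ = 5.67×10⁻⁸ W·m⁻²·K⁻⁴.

T ≈ 507 K

For a small grey body in a large enclosure, net radiated power = εσA(T⁴ − T_w⁴).
Steady state: P = εσA(T⁴ − T_w⁴) with A = 4πr² = 0.1257 m².
T⁴ = P/(εσA) + T_w⁴ = 334/(0.79·5.67×10⁻⁸·0.1257) + (287)⁴
    = 5.934×10¹⁰ + 6.785×10⁹ = 6.612×10¹⁰ K⁴.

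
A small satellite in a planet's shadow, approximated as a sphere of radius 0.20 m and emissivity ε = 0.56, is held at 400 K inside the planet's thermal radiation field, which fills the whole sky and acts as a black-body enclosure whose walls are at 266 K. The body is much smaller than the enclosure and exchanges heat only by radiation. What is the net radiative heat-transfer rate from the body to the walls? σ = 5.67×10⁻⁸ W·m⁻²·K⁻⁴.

For a small grey body in a large enclosure: P_net = εσA(T_body⁴ − T_wall⁴).
A = 4πr² = 0.5027 m²; T_body⁴ − T_wall⁴ = 2.560×10¹⁰ − 5.006×10⁹ = 2.059×10¹⁰ K⁴.
|P_net| = 0.56·5.67×10⁻⁸·0.5027·2.059×10¹⁰.

P_net ≈ 329 W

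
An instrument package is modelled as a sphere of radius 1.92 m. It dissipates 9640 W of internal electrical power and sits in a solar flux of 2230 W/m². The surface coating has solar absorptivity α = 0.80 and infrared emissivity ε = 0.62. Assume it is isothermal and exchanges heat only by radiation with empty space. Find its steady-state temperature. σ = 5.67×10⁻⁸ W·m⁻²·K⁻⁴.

At steady state, absorbed solar power + internal power = radiated power.
Absorbed: α·S·A_cross = 0.80·2230·11.58 = 20660 W (cross-section πr²).
Total input = 20660 + 9640 = 30300 W.
Radiated: εσ·A_surf·T⁴ with A_surf = 4πr² = 46.32 m².
T⁴ = 30300/(0.62·5.67×10⁻⁸·46.32) = 1.861×10¹⁰ K⁴.

T ≈ 369 K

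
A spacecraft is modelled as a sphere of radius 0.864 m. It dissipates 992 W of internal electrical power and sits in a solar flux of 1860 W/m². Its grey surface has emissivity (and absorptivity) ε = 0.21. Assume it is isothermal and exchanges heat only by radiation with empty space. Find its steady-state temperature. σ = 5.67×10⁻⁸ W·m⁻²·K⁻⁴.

At steady state, absorbed solar power + internal power = radiated power.
Absorbed: α·S·A_cross = 0.21·1860·2.345 = 916.0 W (cross-section πr²).
Total input = 916.0 + 992 = 1908 W.
Radiated: εσ·A_surf·T⁴ with A_surf = 4πr² = 9.381 m².
T⁴ = 1908/(0.21·5.67×10⁻⁸·9.381) = 1.708×10¹⁰ K⁴.

T ≈ 362 K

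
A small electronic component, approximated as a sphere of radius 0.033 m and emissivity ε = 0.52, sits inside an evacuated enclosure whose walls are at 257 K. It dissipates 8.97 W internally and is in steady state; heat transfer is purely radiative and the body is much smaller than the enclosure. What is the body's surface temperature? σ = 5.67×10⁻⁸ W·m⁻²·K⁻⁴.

T ≈ 404 K

For a small grey body in a large enclosure, net radiated power = εσA(T⁴ − T_w⁴).
Steady state: P = εσA(T⁴ − T_w⁴) with A = 4πr² = 0.01368 m².
T⁴ = P/(εσA) + T_w⁴ = 8.97/(0.52·5.67×10⁻⁸·0.01368) + (257)⁴
    = 2.223×10¹⁰ + 4.362×10⁹ = 2.659×10¹⁰ K⁴.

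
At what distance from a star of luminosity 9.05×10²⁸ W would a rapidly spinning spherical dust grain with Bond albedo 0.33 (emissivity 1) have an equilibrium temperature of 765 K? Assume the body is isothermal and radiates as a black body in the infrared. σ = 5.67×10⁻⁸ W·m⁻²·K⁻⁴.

d ≈ 2.49×10¹¹ m

For an isothermal black-emitting sphere, (1−a)S·πr² = σ·4πr²·T⁴ ⇒ S = 4σT⁴/(1−a).
S = 4·5.67×10⁻⁸·(765)⁴/0.670 = 1.159×10⁵ W/m².
Flux falls as S = L/(4πd²), so d = √(L/(4πS)) = √(9.05×10²⁸/(4π·1.159×10⁵)).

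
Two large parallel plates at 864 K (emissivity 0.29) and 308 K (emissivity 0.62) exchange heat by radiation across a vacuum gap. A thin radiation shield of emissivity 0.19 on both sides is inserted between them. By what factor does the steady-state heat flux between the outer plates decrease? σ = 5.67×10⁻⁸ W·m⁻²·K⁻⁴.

Without shield: q₀ = σΔ(T⁴)/(1/ε₁+1/ε₂−1) with denominator 4.061.
With shield the two gaps are in series; the resistances add: (1/ε₁+1/ε_s−1)+(1/ε_s+1/ε₂−1) = 7.711+5.876 = 13.59.
Heat-flux ratio q₀/q = 13.59/4.061.

factor ≈ 3.35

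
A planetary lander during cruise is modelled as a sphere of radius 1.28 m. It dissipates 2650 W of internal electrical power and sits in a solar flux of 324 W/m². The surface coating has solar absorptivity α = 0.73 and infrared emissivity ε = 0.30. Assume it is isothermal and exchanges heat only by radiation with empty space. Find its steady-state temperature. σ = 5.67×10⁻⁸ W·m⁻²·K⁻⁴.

At steady state, absorbed solar power + internal power = radiated power.
Absorbed: α·S·A_cross = 0.73·324·5.147 = 1217 W (cross-section πr²).
Total input = 1217 + 2650 = 3867 W.
Radiated: εσ·A_surf·T⁴ with A_surf = 4πr² = 20.59 m².
T⁴ = 3867/(0.30·5.67×10⁻⁸·20.59) = 1.104×10¹⁰ K⁴.

T ≈ 324 K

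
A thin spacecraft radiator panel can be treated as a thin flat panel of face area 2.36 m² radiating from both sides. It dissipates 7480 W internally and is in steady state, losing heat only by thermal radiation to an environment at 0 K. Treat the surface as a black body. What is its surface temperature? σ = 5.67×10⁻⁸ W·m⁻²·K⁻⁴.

T ≈ 409 K

Steady state: internal power = radiated power, P = εσA T⁴.
Radiating area A = 2·2.36 = 4.720 m².
T⁴ = P/(εσA) = 7480/(1.0·5.67×10⁻⁸·4.720) = 2.795×10¹⁰ K⁴.
T = (2.795×10¹⁰)^(1/4).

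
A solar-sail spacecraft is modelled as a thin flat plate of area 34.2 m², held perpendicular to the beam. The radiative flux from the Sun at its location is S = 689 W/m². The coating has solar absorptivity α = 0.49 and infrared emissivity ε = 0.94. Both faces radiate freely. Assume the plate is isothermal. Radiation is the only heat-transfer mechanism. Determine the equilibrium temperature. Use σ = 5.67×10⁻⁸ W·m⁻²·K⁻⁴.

At equilibrium, absorbed power = emitted power.
Absorbing cross-section = A = 34.20 m²; emitting surface = 2A = 68.40 m² (ratio 2).
αS·A_cross = εσ·A_surf·T⁴  ⇒  T⁴ = αS/(ε·2σ).
T⁴ = 0.490·689/(0.94·2·5.67×10⁻⁸) = 3.167×10⁹ K⁴.
T = (3.167×10⁹)^(1/4).

T ≈ 237 K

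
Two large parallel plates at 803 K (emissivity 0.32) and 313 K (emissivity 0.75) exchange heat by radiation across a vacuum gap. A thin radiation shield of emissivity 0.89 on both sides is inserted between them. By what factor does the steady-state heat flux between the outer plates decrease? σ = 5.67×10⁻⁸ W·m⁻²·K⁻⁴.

Without shield: q₀ = σΔ(T⁴)/(1/ε₁+1/ε₂−1) with denominator 3.458.
With shield the two gaps are in series; the resistances add: (1/ε₁+1/ε_s−1)+(1/ε_s+1/ε₂−1) = 3.249+1.457 = 4.706.
Heat-flux ratio q₀/q = 4.706/3.458.

factor ≈ 1.36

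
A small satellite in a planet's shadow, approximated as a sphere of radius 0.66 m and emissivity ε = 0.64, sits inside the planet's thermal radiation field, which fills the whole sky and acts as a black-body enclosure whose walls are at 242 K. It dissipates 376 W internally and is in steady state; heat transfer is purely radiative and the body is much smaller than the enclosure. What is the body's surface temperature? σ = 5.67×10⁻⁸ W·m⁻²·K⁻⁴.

T ≈ 270 K

For a small grey body in a large enclosure, net radiated power = εσA(T⁴ − T_w⁴).
Steady state: P = εσA(T⁴ − T_w⁴) with A = 4πr² = 5.474 m².
T⁴ = P/(εσA) + T_w⁴ = 376/(0.64·5.67×10⁻⁸·5.474) + (242)⁴
    = 1.893×10⁹ + 3.430×10⁹ = 5.323×10⁹ K⁴.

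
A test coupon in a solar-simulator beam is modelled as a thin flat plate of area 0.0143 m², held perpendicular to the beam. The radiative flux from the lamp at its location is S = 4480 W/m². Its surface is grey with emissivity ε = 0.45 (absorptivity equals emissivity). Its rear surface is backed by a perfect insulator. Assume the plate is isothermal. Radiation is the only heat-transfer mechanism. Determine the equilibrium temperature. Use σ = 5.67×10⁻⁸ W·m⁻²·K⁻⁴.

T ≈ 530 K

At equilibrium, absorbed power = emitted power.
Absorbing cross-section = A = 0.01430 m²; emitting surface = A = 0.01430 m² (ratio 1).
εS·A_cross = εσ·A_surf·T⁴  ⇒  T⁴ = S/(1σ)   (ε cancels).
T⁴ = 4480/(1·5.67×10⁻⁸) = 7.901×10¹⁰ K⁴.
T = (7.901×10¹⁰)^(1/4).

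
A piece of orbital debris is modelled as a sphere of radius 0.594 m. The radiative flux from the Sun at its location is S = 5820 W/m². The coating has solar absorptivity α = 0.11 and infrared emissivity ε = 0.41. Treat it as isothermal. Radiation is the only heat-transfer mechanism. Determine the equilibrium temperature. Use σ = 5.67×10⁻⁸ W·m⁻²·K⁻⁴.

At equilibrium, absorbed power = emitted power.
Absorbing cross-section = πr² = 1.108 m²; emitting surface = 4πr² = 4.434 m² (ratio 4).
αS·A_cross = εσ·A_surf·T⁴  ⇒  T⁴ = αS/(ε·4σ).
T⁴ = 0.110·5820/(0.41·4·5.67×10⁻⁸) = 6.885×10⁹ K⁴.
T = (6.885×10⁹)^(1/4).

T ≈ 288 K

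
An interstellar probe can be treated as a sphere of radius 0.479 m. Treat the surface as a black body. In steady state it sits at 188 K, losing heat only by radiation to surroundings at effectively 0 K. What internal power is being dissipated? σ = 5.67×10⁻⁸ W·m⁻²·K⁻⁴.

Steady state: P = εσA T⁴.
A = 4πr² = 2.883 m²; T⁴ = (188)⁴ = 1.249×10⁹ K⁴.
P = 1.0 × 5.67×10⁻⁸ × 2.883 × 1.249×10⁹.

P ≈ 204 W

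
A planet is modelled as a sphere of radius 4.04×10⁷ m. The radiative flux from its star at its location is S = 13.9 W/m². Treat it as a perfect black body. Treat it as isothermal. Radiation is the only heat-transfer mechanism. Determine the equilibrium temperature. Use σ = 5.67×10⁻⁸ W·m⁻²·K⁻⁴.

T ≈ 88.5 K

At equilibrium, absorbed power = emitted power.
Absorbing cross-section = πr² = 5.128×10¹⁵ m²; emitting surface = 4πr² = 2.051×10¹⁶ m² (ratio 4).
S·A_cross = εσ·A_surf·T⁴  ⇒  T⁴ = S/(4σ).
T⁴ = 1.00·13.9/(4·5.67×10⁻⁸) = 6.129×10⁷ K⁴.
T = (6.129×10⁷)^(1/4).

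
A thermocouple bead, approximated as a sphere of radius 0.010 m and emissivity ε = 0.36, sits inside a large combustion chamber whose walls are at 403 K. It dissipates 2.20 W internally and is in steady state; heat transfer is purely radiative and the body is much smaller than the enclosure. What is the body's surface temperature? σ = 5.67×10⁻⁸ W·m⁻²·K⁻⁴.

For a small grey body in a large enclosure, net radiated power = εσA(T⁴ − T_w⁴).
Steady state: P = εσA(T⁴ − T_w⁴) with A = 4πr² = 0.001257 m².
T⁴ = P/(εσA) + T_w⁴ = 2.20/(0.36·5.67×10⁻⁸·0.001257) + (403)⁴
    = 8.577×10¹⁰ + 2.638×10¹⁰ = 1.121×10¹¹ K⁴.

T ≈ 579 K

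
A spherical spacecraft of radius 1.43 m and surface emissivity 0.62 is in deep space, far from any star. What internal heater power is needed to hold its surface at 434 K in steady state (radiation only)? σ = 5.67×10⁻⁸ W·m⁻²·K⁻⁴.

P ≈ 32000 W

P = εσ·4πr²·T⁴.
4πr² = 25.70 m²; T⁴ = 3.548×10¹⁰ K⁴.
P = 0.62·5.67×10⁻⁸·25.70·3.548×10¹⁰.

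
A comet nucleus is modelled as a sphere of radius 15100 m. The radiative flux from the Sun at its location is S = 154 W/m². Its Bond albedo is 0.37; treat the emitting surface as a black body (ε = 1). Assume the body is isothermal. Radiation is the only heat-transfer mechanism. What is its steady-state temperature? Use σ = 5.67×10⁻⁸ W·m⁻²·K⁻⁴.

At equilibrium, absorbed power = emitted power.
Absorbing cross-section = πr² = 7.163×10⁸ m²; emitting surface = 4πr² = 2.865×10⁹ m² (ratio 4).
(1−a)S·A_cross = εσ·A_surf·T⁴  ⇒  T⁴ = (1−a)S/(4σ).
T⁴ = 0.630·154/(4·5.67×10⁻⁸) = 4.278×10⁸ K⁴.
T = (4.278×10⁸)^(1/4).

T ≈ 144 K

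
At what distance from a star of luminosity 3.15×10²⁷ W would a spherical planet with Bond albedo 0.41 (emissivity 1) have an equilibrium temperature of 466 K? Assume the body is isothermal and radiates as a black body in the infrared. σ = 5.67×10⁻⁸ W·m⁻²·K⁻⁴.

d ≈ 1.18×10¹¹ m

For an isothermal black-emitting sphere, (1−a)S·πr² = σ·4πr²·T⁴ ⇒ S = 4σT⁴/(1−a).
S = 4·5.67×10⁻⁸·(466)⁴/0.590 = 18130 W/m².
Flux falls as S = L/(4πd²), so d = √(L/(4πS)) = √(3.15×10²⁷/(4π·18130)).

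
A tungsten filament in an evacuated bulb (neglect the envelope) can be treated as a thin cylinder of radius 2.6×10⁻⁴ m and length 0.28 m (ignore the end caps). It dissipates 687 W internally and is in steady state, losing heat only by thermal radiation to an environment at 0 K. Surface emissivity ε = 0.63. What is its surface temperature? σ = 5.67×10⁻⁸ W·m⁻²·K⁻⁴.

T ≈ 2550 K

Steady state: internal power = radiated power, P = εσA T⁴.
Radiating area A = 2πrL = 4.574×10⁻⁴ m².
T⁴ = P/(εσA) = 687/(0.63·5.67×10⁻⁸·4.574×10⁻⁴) = 4.205×10¹³ K⁴.
T = (4.205×10¹³)^(1/4).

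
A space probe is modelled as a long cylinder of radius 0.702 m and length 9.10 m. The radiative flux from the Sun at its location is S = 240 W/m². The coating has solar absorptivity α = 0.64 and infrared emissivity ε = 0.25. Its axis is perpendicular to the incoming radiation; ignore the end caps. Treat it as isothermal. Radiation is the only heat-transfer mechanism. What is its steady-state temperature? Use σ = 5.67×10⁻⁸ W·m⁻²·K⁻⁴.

T ≈ 242 K

At equilibrium, absorbed power = emitted power.
Absorbing cross-section = 2rL = 12.78 m²; emitting surface = 2πrL = 40.14 m² (ratio π).
αS·A_cross = εσ·A_surf·T⁴  ⇒  T⁴ = αS/(ε·πσ).
T⁴ = 0.640·240/(0.25·π·5.67×10⁻⁸) = 3.449×10⁹ K⁴.
T = (3.449×10⁹)^(1/4).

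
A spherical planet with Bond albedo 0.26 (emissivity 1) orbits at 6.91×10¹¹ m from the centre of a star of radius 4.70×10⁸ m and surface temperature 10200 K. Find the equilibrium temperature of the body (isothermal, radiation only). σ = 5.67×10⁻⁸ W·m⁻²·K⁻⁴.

T ≈ 174 K

The star's surface emits σT_*⁴; at distance d the flux is S = σT_*⁴(R_*/d)².
S = 5.67×10⁻⁸·(10200)⁴·(4.70×10⁸/6.91×10¹¹)² = 283.9 W/m².
For an isothermal sphere T⁴ = (1−a)S/(4σ) = 9.264×10⁸ K⁴.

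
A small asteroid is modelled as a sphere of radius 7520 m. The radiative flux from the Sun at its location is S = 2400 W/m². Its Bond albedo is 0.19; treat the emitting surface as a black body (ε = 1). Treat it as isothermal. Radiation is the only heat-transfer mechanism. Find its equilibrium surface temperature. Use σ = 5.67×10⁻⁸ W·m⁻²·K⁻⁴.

At equilibrium, absorbed power = emitted power.
Absorbing cross-section = πr² = 1.777×10⁸ m²; emitting surface = 4πr² = 7.106×10⁸ m² (ratio 4).
(1−a)S·A_cross = εσ·A_surf·T⁴  ⇒  T⁴ = (1−a)S/(4σ).
T⁴ = 0.810·2400/(4·5.67×10⁻⁸) = 8.571×10⁹ K⁴.
T = (8.571×10⁹)^(1/4).

T ≈ 304 K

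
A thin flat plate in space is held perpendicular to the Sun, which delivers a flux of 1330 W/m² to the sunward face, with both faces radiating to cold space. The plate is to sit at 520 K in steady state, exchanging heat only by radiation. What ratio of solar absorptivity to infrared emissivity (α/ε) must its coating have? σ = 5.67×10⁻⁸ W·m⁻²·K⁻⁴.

α/ε ≈ 6.23

Balance: αS·A = εσ·2A·T⁴ ⇒ α/ε = 2σT⁴/S.
α/ε = 2·5.67×10⁻⁸·(520)⁴/1330 = 2·5.67×10⁻⁸·7.312×10¹⁰/1330.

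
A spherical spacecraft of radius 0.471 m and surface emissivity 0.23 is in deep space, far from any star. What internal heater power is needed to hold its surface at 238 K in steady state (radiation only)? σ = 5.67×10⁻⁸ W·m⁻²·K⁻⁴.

P ≈ 117 W

P = εσ·4πr²·T⁴.
4πr² = 2.788 m²; T⁴ = 3.209×10⁹ K⁴.
P = 0.23·5.67×10⁻⁸·2.788·3.209×10⁹.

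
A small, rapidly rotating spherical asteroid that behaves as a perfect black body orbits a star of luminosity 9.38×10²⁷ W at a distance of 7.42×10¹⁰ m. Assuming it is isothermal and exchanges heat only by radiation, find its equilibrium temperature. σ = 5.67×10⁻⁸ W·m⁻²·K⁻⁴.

First find the stellar flux at distance d: S = L/(4πd²) = 9.38×10²⁷/(4π·(7.42×10¹⁰)²) = 1.356×10⁵ W/m².
For an isothermal sphere, absorbed (1−a)S·πr² = emitted σ·4πr²·T⁴, so T⁴ = (1−a)S/(4σ).
T⁴ = 1.00·1.356×10⁵/(4·5.67×10⁻⁸) = 5.978×10¹¹ K⁴.

T ≈ 879 K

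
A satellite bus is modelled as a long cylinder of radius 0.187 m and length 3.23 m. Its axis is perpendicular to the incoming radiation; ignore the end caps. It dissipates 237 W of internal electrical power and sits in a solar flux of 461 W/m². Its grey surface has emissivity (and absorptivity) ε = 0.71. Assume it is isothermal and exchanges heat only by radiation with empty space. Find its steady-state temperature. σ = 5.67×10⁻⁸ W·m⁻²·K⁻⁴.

At steady state, absorbed solar power + internal power = radiated power.
Absorbed: α·S·A_cross = 0.71·461·1.208 = 395.4 W (cross-section 2rL).
Total input = 395.4 + 237 = 632.4 W.
Radiated: εσ·A_surf·T⁴ with A_surf = 2πrL = 3.795 m².
T⁴ = 632.4/(0.71·5.67×10⁻⁸·3.795) = 4.139×10⁹ K⁴.

T ≈ 254 K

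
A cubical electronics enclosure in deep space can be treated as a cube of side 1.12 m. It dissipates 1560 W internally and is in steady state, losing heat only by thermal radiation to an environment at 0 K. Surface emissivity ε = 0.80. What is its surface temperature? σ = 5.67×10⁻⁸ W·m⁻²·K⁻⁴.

T ≈ 260 K

Steady state: internal power = radiated power, P = εσA T⁴.
Radiating area A = 6L² = 7.526 m².
T⁴ = P/(εσA) = 1560/(0.80·5.67×10⁻⁸·7.526) = 4.569×10⁹ K⁴.
T = (4.569×10⁹)^(1/4).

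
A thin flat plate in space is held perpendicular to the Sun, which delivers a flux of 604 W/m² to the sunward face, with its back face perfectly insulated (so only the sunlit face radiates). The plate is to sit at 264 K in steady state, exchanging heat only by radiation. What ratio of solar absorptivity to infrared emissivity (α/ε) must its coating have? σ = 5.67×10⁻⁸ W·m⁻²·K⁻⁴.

Balance: αS·A = εσ·1A·T⁴ ⇒ α/ε = σT⁴/S.
α/ε = 5.67×10⁻⁸·(264)⁴/604 = 5.67×10⁻⁸·4.858×10⁹/604.

α/ε ≈ 0.456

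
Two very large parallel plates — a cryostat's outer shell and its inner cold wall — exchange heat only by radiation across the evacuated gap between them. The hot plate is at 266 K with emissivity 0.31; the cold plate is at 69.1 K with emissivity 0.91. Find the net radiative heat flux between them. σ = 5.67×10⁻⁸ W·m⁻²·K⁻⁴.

q ≈ 85.0 W/m²

For two infinite grey parallel plates, q = σ(T₁⁴ − T₂⁴)/(1/ε₁ + 1/ε₂ − 1).
T₁⁴ − T₂⁴ = 5.006×10⁹ − 2.280×10⁷ = 4.984×10⁹ K⁴.
1/ε₁ + 1/ε₂ − 1 = 3.226 + 1.099 − 1 = 3.325.
q = 5.67×10⁻⁸ × 4.984×10⁹ / 3.325.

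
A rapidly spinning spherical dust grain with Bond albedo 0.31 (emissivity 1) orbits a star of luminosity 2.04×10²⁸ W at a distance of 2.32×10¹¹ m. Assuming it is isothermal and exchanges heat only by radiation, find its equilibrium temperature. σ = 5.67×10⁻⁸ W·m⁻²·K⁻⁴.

T ≈ 550 K

First find the stellar flux at distance d: S = L/(4πd²) = 2.04×10²⁸/(4π·(2.32×10¹¹)²) = 30160 W/m².
For an isothermal sphere, absorbed (1−a)S·πr² = emitted σ·4πr²·T⁴, so T⁴ = (1−a)S/(4σ).
T⁴ = 0.690·30160/(4·5.67×10⁻⁸) = 9.176×10¹⁰ K⁴.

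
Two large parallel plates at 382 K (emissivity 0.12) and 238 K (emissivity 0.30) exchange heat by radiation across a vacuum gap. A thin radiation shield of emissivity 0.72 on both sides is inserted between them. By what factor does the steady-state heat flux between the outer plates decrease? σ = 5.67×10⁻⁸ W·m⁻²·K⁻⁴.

factor ≈ 1.17

Without shield: q₀ = σΔ(T⁴)/(1/ε₁+1/ε₂−1) with denominator 10.67.
With shield the two gaps are in series; the resistances add: (1/ε₁+1/ε_s−1)+(1/ε_s+1/ε₂−1) = 8.722+3.722 = 12.44.
Heat-flux ratio q₀/q = 12.44/10.67.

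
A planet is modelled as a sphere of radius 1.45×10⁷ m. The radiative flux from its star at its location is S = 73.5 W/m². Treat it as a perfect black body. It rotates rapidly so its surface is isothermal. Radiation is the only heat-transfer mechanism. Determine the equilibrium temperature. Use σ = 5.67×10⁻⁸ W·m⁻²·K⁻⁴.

T ≈ 134 K

At equilibrium, absorbed power = emitted power.
Absorbing cross-section = πr² = 6.605×10¹⁴ m²; emitting surface = 4πr² = 2.642×10¹⁵ m² (ratio 4).
S·A_cross = εσ·A_surf·T⁴  ⇒  T⁴ = S/(4σ).
T⁴ = 1.00·73.5/(4·5.67×10⁻⁸) = 3.241×10⁸ K⁴.
T = (3.241×10⁸)^(1/4).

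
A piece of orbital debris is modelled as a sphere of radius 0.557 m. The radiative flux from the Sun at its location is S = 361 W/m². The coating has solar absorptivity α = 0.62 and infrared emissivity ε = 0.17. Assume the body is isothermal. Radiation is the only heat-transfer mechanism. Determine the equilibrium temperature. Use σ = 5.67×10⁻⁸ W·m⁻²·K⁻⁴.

At equilibrium, absorbed power = emitted power.
Absorbing cross-section = πr² = 0.9747 m²; emitting surface = 4πr² = 3.899 m² (ratio 4).
αS·A_cross = εσ·A_surf·T⁴  ⇒  T⁴ = αS/(ε·4σ).
T⁴ = 0.620·361/(0.17·4·5.67×10⁻⁸) = 5.805×10⁹ K⁴.
T = (5.805×10⁹)^(1/4).

T ≈ 276 K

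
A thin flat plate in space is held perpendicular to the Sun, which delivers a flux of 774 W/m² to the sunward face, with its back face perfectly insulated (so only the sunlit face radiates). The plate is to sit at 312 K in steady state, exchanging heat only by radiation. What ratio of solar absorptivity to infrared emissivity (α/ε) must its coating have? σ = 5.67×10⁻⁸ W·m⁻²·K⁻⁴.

α/ε ≈ 0.694

Balance: αS·A = εσ·1A·T⁴ ⇒ α/ε = σT⁴/S.
α/ε = 5.67×10⁻⁸·(312)⁴/774 = 5.67×10⁻⁸·9.476×10⁹/774.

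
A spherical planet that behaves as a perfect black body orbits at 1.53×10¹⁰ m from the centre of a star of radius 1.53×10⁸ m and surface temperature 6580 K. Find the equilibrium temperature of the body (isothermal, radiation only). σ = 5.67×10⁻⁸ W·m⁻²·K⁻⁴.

The star's surface emits σT_*⁴; at distance d the flux is S = σT_*⁴(R_*/d)².
S = 5.67×10⁻⁸·(6580)⁴·(1.53×10⁸/1.53×10¹⁰)² = 10630 W/m².
For an isothermal sphere T⁴ = (1−a)S/(4σ) = 4.686×10¹⁰ K⁴.

T ≈ 465 K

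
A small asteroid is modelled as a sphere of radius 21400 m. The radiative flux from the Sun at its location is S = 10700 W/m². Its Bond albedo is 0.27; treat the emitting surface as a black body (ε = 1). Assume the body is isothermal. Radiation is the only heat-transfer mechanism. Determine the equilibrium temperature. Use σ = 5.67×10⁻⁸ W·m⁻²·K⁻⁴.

At equilibrium, absorbed power = emitted power.
Absorbing cross-section = πr² = 1.439×10⁹ m²; emitting surface = 4πr² = 5.755×10⁹ m² (ratio 4).
(1−a)S·A_cross = εσ·A_surf·T⁴  ⇒  T⁴ = (1−a)S/(4σ).
T⁴ = 0.730·10700/(4·5.67×10⁻⁸) = 3.444×10¹⁰ K⁴.
T = (3.444×10¹⁰)^(1/4).

T ≈ 431 K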